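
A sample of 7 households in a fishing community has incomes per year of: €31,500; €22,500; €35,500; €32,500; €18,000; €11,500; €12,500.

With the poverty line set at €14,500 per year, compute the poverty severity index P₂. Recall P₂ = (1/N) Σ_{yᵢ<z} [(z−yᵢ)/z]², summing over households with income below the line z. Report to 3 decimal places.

Below z: €11,500, €12,500 (q = 2 of N = 7).
Gap ratios (z−y)/z: (14500−11500)/14500 = 0.2069; (14500−12500)/14500 = 0.1379.
Squared: 0.0428; 0.0190.
Sum = 0.061831; P₂ = 0.061831 / 7 = 0.009.

0.009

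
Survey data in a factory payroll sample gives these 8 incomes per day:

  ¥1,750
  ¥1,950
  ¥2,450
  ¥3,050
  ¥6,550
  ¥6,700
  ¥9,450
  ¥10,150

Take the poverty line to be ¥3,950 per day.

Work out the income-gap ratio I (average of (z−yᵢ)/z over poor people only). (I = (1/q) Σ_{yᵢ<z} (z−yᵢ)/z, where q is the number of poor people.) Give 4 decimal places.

Below the line: ¥1,750, ¥1,950, ¥2,450, ¥3,050 (q = 4 of N = 8).
Shortfall ratios (z−y)/z: 0.5570, 0.5063, 0.3797, 0.2278; sum = 1.670886.
I averages over the q = 4 poor units only: 1.670886 / 4 = 0.4177.

0.4177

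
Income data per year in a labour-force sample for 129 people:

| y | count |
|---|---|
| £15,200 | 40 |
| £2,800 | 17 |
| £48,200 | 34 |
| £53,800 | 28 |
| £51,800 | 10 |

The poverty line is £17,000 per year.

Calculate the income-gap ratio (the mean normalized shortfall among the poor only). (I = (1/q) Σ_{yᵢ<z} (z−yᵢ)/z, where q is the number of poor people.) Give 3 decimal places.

0.323

Incomes under z: 17×£2,800, 40×£15,200 (q = 57 of N = 129).
Relative gaps: 0.8353 (×17), 0.1059 (×40); sum = 18.435294.
The income-gap ratio divides by q (the poor only): 18.435294 / 57 = 0.323.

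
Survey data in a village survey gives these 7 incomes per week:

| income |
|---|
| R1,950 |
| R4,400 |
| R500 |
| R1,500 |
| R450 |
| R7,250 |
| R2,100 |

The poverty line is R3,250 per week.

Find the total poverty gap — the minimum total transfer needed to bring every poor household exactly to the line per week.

R9,750

Below the line: R450, R500, R1,500, R1,950, R2,100 (q = 5 of N = 7).
Individual gaps: 3250−450 = 2800; 3250−500 = 2750; 3250−1500 = 1750; 3250−1950 = 1300; 3250−2100 = 1150.
Aggregate gap = R9,750.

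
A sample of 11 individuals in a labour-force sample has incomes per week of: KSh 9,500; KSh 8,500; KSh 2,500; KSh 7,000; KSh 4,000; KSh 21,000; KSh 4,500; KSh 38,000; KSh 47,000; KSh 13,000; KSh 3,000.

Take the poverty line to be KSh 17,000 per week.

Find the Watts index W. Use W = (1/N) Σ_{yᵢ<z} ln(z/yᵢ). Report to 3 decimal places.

Below the line: KSh 2,500, KSh 3,000, KSh 4,000, KSh 4,500, KSh 7,000, KSh 8,500, KSh 9,500, KSh 13,000 (q = 8 of N = 11).
Log gaps: ln(17000/2500) = 1.9169; ln(17000/3000) = 1.7346; ln(17000/4000) = 1.4469; ln(17000/4500) = 1.3291; ln(17000/7000) = 0.8873; ln(17000/8500) = 0.6931; ln(17000/9500) = 0.5819; ln(17000/13000) = 0.2683.
W = 8.858215 / 11 = 0.805.

0.805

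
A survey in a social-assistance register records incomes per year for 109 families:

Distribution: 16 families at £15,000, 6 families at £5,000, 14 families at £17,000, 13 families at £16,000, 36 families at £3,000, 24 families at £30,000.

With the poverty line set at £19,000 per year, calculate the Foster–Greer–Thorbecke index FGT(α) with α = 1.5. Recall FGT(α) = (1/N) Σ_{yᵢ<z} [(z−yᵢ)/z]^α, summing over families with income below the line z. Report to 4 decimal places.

Below z: 36×£3,000, 6×£5,000, 16×£15,000, 13×£16,000, 14×£17,000 (q = 85 of N = 109).
Relative gaps: (19000−3000)/19000 = 0.8421 (×36); (19000−5000)/19000 = 0.7368 (×6); (19000−15000)/19000 = 0.2105 (×16); (19000−16000)/19000 = 0.1579 (×13); (19000−17000)/19000 = 0.1053 (×14).
Raised to α = 1.5: 0.77277 (×36); 0.63250 (×6); 0.09660 (×16); 0.06274 (×13); 0.03415 (×14).
Sum = 34.453983; FGT(1.5) = 34.453983 / 109 = 0.3161.

0.3161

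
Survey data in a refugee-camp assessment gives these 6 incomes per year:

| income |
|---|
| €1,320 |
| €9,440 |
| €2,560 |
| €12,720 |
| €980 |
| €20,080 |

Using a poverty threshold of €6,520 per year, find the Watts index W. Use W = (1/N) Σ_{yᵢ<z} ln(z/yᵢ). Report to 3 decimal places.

Incomes under z: €980, €1,320, €2,560 (q = 3 of N = 6).
Log shortfalls: ln(6520/980) = 1.8951; ln(6520/1320) = 1.5972; ln(6520/2560) = 0.9349.
W = 4.427187 / 6 = 0.738.

0.738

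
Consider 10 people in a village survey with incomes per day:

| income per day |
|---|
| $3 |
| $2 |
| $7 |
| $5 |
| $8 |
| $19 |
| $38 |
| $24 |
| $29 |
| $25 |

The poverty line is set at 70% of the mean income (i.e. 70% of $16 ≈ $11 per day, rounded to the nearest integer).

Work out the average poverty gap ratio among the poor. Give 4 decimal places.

Below the line: $2, $3, $5, $7, $8 (q = 5 of N = 10).
Shortfall ratios (z−y)/z: 0.8182, 0.7273, 0.5455, 0.3636, 0.2727; sum = 2.727273.
The income-gap ratio divides by q (the poor only): 2.727273 / 5 = 0.5455.

0.5455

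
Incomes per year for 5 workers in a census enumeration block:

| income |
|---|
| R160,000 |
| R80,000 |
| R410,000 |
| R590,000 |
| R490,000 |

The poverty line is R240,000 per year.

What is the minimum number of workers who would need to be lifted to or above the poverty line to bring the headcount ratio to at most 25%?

Currently q = 2 of N = 5 are below the line (H = 0.400).
A headcount ratio of at most 25% allows at most ⌊0.25 × 5⌋ = 1 poor workers.
So at least 2 − 1 = 1 must be lifted.

1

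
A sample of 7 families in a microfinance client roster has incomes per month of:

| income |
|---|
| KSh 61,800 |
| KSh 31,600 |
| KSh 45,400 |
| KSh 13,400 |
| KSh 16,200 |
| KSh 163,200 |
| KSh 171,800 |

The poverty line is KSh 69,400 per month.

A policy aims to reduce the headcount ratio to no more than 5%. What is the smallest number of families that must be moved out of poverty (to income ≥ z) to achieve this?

5

Currently q = 5 of N = 7 are below the line (H = 0.714).
A headcount ratio of at most 5% allows at most ⌊0.05 × 7⌋ = 0 poor families.
So at least 5 − 0 = 5 must be lifted.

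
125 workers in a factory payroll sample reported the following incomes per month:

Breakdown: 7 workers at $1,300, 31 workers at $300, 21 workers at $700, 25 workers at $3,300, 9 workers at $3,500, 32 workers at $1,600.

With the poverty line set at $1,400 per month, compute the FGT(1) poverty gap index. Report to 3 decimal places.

Poor units: 31×$300, 21×$700, 7×$1,300 (q = 59 of N = 125).
Normalized shortfalls: (1400−300)/1400 = 0.7857 (×31); (1400−700)/1400 = 0.5000 (×21); (1400−1300)/1400 = 0.0714 (×7).
Σ = 35.357143. Dividing by the full population N = 125 gives P₁ = 0.283.

0.283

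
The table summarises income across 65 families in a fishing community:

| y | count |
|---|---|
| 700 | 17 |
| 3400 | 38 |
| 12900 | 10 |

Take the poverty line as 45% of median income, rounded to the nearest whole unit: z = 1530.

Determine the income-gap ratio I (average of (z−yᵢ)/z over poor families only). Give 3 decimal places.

Below z: 17×700 (q = 17 of N = 65).
Shortfall ratios (z−y)/z: 0.5425 (×17); sum = 9.222222.
The income-gap ratio divides by q (the poor only): 9.222222 / 17 = 0.542.

0.542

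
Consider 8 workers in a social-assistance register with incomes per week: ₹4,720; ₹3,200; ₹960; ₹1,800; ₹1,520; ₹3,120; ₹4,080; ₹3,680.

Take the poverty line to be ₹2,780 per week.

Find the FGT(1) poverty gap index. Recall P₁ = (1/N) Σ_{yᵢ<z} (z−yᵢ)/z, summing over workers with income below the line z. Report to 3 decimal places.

0.183

Poor units: ₹960, ₹1,520, ₹1,800 (q = 3 of N = 8).
Shortfall ratios: (2780−960)/2780 = 0.6547; (2780−1520)/2780 = 0.4532; (2780−1800)/2780 = 0.3525.
Sum of shortfalls = 1.460432; P₁ averages over all N: 1.460432 / 8 = 0.183.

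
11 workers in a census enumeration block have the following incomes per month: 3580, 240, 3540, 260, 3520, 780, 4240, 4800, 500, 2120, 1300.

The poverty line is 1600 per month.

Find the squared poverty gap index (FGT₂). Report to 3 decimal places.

Below z: 240, 260, 500, 780, 1300 (q = 5 of N = 11).
Gap ratios (z−y)/z: (1600−240)/1600 = 0.8500; (1600−260)/1600 = 0.8375; (1600−500)/1600 = 0.6875; (1600−780)/1600 = 0.5125; (1600−1300)/1600 = 0.1875.
Squared: 0.7225; 0.7014; 0.4727; 0.2627; 0.0352.
Sum = 2.194375; P₂ = 2.194375 / 11 = 0.199.

0.199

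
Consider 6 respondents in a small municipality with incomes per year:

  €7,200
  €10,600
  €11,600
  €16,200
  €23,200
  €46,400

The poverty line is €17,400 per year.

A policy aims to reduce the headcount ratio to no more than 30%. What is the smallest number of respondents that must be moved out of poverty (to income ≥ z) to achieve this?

Currently q = 4 of N = 6 are below the line (H = 0.667).
A headcount ratio of at most 30% allows at most ⌊0.30 × 6⌋ = 1 poor respondents.
So at least 4 − 1 = 3 must be lifted.

3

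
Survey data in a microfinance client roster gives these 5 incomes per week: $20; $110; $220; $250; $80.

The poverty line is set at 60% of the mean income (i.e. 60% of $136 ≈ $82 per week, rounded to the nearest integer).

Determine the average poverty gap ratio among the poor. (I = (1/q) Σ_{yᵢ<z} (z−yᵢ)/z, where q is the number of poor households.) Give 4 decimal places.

Below z: $20, $80 (q = 2 of N = 5).
Relative gaps: 0.7561, 0.0244; sum = 0.780488.
The income-gap ratio divides by q (the poor only): 0.780488 / 2 = 0.3902.

0.3902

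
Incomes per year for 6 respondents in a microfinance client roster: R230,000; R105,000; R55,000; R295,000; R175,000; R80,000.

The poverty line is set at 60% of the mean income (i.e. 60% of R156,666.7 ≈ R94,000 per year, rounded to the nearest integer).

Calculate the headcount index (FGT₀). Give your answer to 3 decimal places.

2 of the 6 respondents have income below R94,000.
H = 2/6 = 0.333.

0.333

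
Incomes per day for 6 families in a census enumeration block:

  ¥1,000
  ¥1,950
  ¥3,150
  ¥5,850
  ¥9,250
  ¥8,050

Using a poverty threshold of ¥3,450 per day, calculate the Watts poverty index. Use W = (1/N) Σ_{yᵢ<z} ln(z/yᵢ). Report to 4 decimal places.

Below z: ¥1,000, ¥1,950, ¥3,150 (q = 3 of N = 6).
Log shortfalls: ln(3450/1000) = 1.2384; ln(3450/1950) = 0.5705; ln(3450/3150) = 0.0910.
W = 1.899891 / 6 = 0.3166.

0.3166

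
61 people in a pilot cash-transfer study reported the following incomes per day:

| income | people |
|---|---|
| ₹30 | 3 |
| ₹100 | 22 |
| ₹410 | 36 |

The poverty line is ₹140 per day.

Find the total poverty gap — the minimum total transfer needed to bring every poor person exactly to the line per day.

Below the line: 3×₹30, 22×₹100 (q = 25 of N = 61).
Individual gaps: 3×(140−30) = 330; 22×(140−100) = 880.
Aggregate gap = ₹1,210.

₹1,210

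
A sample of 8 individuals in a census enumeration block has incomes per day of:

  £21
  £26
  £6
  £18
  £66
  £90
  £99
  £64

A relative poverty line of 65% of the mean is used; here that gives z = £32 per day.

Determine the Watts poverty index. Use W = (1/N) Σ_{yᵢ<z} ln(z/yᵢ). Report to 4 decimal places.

Poor units: £6, £18, £21, £26 (q = 4 of N = 8).
Log shortfalls: ln(32/6) = 1.6740; ln(32/18) = 0.5754; ln(32/21) = 0.4212; ln(32/26) = 0.2076.
W = 2.878193 / 8 = 0.3598.

0.3598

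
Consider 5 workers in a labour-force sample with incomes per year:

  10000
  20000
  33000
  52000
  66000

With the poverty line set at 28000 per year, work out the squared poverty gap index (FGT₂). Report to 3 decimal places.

Below the line: 10000, 20000 (q = 2 of N = 5).
Relative gaps: (28000−10000)/28000 = 0.6429; (28000−20000)/28000 = 0.2857.
Squared: 0.4133; 0.0816.
Sum = 0.494898; P₂ = 0.494898 / 5 = 0.099.

0.099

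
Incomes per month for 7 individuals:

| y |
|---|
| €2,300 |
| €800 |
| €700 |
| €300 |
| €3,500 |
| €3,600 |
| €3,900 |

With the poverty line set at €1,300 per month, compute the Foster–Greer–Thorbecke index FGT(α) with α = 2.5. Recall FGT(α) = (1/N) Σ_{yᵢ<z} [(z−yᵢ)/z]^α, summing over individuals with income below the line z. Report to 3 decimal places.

Below the line: €300, €700, €800 (q = 3 of N = 7).
Normalized shortfalls: (1300−300)/1300 = 0.7692; (1300−700)/1300 = 0.4615; (1300−800)/1300 = 0.3846.
Raised to α = 2.5: 0.51897; 0.14472; 0.09174.
Sum = 0.755428; FGT(2.5) = 0.755428 / 7 = 0.108.

0.108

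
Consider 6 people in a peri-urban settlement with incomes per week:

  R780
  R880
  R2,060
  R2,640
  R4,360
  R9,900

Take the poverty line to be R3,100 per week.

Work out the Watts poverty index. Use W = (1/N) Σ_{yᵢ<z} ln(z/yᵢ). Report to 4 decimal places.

0.5347

Incomes under z: R780, R880, R2,060, R2,640 (q = 4 of N = 6).
Log gaps: ln(3100/780) = 1.3799; ln(3100/880) = 1.2592; ln(3100/2060) = 0.4087; ln(3100/2640) = 0.1606.
W = 3.208418 / 6 = 0.5347.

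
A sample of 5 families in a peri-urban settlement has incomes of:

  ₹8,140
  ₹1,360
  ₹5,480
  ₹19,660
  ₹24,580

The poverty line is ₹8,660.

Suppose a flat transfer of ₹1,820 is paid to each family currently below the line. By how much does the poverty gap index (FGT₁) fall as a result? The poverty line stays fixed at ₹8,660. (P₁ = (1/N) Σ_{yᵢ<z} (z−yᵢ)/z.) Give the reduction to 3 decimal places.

0.096

Before: below the line — ₹1,360, ₹5,480, ₹8,140; poverty gap index (FGT₁) = 0.25404.
After the ₹1,820 transfer: below the line — ₹3,180, ₹7,300; poverty gap index (FGT₁) = 0.15797.
Reduction = 0.25404 − 0.15797 = 0.096.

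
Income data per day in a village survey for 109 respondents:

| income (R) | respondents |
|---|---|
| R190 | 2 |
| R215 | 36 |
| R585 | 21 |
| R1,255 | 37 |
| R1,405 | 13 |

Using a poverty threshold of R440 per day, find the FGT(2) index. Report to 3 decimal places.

0.092

Below z: 2×R190, 36×R215 (q = 38 of N = 109).
Normalized shortfalls: (440−190)/440 = 0.5682 (×2); (440−215)/440 = 0.5114 (×36).
Squared: 0.3228 (×2); 0.2615 (×36).
Sum = 10.059401; P₂ = 10.059401 / 109 = 0.092.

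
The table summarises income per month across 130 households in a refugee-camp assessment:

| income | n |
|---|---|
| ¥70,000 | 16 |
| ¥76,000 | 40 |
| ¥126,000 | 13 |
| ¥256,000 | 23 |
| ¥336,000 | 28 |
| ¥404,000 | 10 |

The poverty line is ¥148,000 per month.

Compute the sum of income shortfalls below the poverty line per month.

Poor units: 16×¥70,000, 40×¥76,000, 13×¥126,000 (q = 69 of N = 130).
Individual gaps: 16×(148000−70000) = 1248000; 40×(148000−76000) = 2880000; 13×(148000−126000) = 286000.
Aggregate gap = ¥4,414,000.

¥4,414,000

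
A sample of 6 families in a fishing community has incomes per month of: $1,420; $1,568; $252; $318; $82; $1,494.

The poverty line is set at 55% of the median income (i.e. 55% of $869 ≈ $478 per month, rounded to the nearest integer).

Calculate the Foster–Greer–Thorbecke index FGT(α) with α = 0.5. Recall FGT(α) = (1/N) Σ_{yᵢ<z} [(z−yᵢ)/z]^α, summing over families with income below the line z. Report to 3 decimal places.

Poor units: $82, $252, $318 (q = 3 of N = 6).
Relative gaps: (478−82)/478 = 0.8285; (478−252)/478 = 0.4728; (478−318)/478 = 0.3347.
Raised to α = 0.5: 0.91019; 0.68761; 0.57856.
Sum = 2.176357; FGT(0.5) = 2.176357 / 6 = 0.363.

0.363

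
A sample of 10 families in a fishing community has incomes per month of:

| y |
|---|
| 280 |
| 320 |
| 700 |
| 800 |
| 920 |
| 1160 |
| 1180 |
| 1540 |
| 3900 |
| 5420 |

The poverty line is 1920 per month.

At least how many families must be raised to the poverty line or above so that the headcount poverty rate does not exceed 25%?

6

8 of the 10 families are poor, so H = 8/10 = 0.800.
A headcount ratio of at most 25% allows at most ⌊0.25 × 10⌋ = 2 poor families.
So at least 8 − 2 = 6 must be lifted.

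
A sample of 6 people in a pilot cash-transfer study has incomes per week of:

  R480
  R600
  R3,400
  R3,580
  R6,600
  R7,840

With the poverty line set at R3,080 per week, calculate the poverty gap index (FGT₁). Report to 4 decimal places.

0.2749

Poor units: R480, R600 (q = 2 of N = 6).
Gap ratios (z−y)/z: (3080−480)/3080 = 0.8442; (3080−600)/3080 = 0.8052.
Sum of shortfalls = 1.649351; P₁ averages over all N: 1.649351 / 6 = 0.2749.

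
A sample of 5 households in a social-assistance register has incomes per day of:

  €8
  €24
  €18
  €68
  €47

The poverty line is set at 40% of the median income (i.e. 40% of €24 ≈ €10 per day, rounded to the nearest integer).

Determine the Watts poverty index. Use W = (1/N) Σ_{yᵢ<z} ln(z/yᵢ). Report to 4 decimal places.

0.0446

Below z: €8 (q = 1 of N = 5).
ln(z/y) terms: ln(10/8) = 0.2231.
W = 0.223144 / 5 = 0.0446.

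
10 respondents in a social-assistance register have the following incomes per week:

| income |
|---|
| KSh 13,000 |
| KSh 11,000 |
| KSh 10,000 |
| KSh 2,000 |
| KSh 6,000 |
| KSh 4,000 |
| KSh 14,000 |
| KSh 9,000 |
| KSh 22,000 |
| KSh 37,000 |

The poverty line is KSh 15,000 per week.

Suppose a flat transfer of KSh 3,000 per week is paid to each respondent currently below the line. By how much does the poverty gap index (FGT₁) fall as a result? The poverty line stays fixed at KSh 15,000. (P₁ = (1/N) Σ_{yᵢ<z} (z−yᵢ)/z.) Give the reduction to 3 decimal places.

0.140

Before: below the line — KSh 2,000, KSh 4,000, KSh 6,000, KSh 9,000, KSh 10,000, KSh 11,000, KSh 13,000, KSh 14,000; poverty gap index (FGT₁) = 0.34000.
After the KSh 3,000 transfer: below the line — KSh 5,000, KSh 7,000, KSh 9,000, KSh 12,000, KSh 13,000, KSh 14,000; poverty gap index (FGT₁) = 0.20000.
Reduction = 0.34000 − 0.20000 = 0.140.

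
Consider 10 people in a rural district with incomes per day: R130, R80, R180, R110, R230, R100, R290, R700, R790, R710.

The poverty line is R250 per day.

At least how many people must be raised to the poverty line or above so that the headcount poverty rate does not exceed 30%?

6 of the 10 people are poor, so H = 6/10 = 0.600.
A headcount ratio of at most 30% allows at most ⌊0.30 × 10⌋ = 3 poor people.
So at least 6 − 3 = 3 must be lifted.

3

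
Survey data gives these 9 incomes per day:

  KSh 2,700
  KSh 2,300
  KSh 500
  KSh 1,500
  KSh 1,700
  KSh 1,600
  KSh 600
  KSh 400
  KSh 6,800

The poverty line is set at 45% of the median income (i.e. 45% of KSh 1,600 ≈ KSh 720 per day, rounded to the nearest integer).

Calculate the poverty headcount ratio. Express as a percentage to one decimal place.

3 of the 9 workers have income below KSh 720.
H = 3/9 = 33.3%.

33.3%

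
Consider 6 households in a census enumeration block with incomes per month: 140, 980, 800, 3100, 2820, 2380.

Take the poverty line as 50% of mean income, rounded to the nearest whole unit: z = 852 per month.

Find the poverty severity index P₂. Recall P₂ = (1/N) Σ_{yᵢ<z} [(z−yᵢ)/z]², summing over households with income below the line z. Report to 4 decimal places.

Poor units: 140, 800 (q = 2 of N = 6).
Shortfall ratios: (852−140)/852 = 0.8357; (852−800)/852 = 0.0610.
Squared: 0.6984; 0.0037.
Sum = 0.702087; P₂ = 0.702087 / 6 = 0.1170.

0.1170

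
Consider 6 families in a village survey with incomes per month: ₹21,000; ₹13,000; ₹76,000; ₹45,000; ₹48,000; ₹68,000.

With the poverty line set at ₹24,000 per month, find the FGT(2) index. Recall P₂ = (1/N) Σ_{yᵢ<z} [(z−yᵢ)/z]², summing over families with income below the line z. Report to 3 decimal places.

0.038

Below the line: ₹13,000, ₹21,000 (q = 2 of N = 6).
Normalized shortfalls: (24000−13000)/24000 = 0.4583; (24000−21000)/24000 = 0.1250.
Squared: 0.2101; 0.0156.
Sum = 0.225694; P₂ = 0.225694 / 6 = 0.038.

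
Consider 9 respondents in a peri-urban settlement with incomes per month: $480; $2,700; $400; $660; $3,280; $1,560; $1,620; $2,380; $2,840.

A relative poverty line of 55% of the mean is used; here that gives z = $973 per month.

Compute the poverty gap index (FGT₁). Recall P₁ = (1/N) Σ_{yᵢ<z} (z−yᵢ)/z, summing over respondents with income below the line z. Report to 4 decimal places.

0.1575

Poor units: $400, $480, $660 (q = 3 of N = 9).
Normalized shortfalls: (973−400)/973 = 0.5889; (973−480)/973 = 0.5067; (973−660)/973 = 0.3217.
Sum of shortfalls = 1.417266; P₁ averages over all N: 1.417266 / 9 = 0.1575.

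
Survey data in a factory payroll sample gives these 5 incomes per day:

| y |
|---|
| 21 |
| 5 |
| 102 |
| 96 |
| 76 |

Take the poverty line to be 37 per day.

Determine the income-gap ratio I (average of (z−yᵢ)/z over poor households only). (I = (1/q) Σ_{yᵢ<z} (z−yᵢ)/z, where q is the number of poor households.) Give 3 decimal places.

Incomes under z: 5, 21 (q = 2 of N = 5).
Shortfall ratios (z−y)/z: 0.8649, 0.4324; sum = 1.297297.
I averages over the q = 2 poor units only: 1.297297 / 2 = 0.649.

0.649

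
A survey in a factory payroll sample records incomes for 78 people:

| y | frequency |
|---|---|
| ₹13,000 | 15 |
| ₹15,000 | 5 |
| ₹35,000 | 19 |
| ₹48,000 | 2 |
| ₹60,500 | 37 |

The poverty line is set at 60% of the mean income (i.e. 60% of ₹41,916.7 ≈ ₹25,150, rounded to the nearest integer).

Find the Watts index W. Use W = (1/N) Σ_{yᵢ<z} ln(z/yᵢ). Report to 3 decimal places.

0.160

Poor units: 15×₹13,000, 5×₹15,000 (q = 20 of N = 78).
Log gaps: ln(25150/13000) = 0.6599 (×15); ln(25150/15000) = 0.5168 (×5).
W = 12.482667 / 78 = 0.160.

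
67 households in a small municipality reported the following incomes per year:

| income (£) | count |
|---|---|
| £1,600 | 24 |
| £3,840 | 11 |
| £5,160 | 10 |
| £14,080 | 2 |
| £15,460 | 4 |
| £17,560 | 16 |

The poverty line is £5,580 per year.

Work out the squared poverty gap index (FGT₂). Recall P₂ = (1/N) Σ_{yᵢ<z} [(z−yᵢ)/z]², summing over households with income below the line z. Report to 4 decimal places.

Poor units: 24×£1,600, 11×£3,840, 10×£5,160 (q = 45 of N = 67).
Relative gaps: (5580−1600)/5580 = 0.7133 (×24); (5580−3840)/5580 = 0.3118 (×11); (5580−5160)/5580 = 0.0753 (×10).
Squared: 0.5087 (×24); 0.0972 (×11); 0.0057 (×10).
Sum = 13.336070; P₂ = 13.336070 / 67 = 0.1990.

0.1990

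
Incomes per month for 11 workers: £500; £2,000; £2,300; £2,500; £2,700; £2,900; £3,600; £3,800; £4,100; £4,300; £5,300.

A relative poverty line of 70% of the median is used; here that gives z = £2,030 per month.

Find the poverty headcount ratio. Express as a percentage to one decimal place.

18.2%

2 of the 11 workers have income below £2,030.
H = 2/11 = 18.2%.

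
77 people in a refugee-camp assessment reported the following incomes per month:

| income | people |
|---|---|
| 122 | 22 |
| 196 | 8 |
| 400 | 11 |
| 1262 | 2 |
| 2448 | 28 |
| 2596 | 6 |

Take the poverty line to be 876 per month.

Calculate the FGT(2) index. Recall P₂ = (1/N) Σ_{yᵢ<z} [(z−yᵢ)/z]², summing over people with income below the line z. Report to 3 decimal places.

Below z: 22×122, 8×196, 11×400 (q = 41 of N = 77).
Relative gaps: (876−122)/876 = 0.8607 (×22); (876−196)/876 = 0.7763 (×8); (876−400)/876 = 0.5434 (×11).
Squared: 0.7409 (×22); 0.6026 (×8); 0.2953 (×11).
Sum = 24.367309; P₂ = 24.367309 / 77 = 0.316.

0.316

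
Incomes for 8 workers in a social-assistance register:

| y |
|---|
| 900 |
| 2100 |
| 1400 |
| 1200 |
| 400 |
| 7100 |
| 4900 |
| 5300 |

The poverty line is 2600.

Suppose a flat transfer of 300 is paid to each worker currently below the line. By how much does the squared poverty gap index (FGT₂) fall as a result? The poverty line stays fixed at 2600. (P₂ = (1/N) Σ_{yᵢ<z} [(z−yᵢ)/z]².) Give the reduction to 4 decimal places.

Before: below the line — 400, 900, 1200, 1400, 2100; squared poverty gap index (FGT₂) = 0.210429.
After the 300 transfer: below the line — 700, 1200, 1500, 1700, 2400; squared poverty gap index (FGT₂) = 0.141087.
Reduction = 0.210429 − 0.141087 = 0.0693.

0.0693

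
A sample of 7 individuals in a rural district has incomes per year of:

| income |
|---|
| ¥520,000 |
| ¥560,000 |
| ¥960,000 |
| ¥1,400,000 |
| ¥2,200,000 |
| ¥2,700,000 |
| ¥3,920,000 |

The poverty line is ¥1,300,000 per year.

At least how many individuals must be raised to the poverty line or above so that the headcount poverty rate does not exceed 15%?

2

3 of the 7 individuals are poor, so H = 3/7 = 0.429.
A headcount ratio of at most 15% allows at most ⌊0.15 × 7⌋ = 1 poor individuals.
So at least 3 − 1 = 2 must be lifted.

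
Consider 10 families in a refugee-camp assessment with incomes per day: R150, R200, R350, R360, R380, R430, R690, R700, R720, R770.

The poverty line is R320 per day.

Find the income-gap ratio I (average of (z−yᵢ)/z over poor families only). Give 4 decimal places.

0.4531

Poor units: R150, R200 (q = 2 of N = 10).
Relative gaps: 0.5312, 0.3750; sum = 0.906250.
The income-gap ratio divides by q (the poor only): 0.906250 / 2 = 0.4531.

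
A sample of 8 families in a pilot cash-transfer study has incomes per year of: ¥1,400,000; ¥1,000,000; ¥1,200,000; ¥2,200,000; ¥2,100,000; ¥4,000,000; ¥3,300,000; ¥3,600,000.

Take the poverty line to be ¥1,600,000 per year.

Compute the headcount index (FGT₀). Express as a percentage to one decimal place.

37.5%

3 of the 8 families have income below ¥1,600,000.
H = 3/8 = 37.5%.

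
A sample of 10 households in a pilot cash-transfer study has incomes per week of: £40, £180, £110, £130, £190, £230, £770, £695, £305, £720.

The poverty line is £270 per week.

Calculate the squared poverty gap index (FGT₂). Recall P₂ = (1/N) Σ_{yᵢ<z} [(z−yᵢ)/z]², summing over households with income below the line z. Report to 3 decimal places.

Below the line: £40, £110, £130, £180, £190, £230 (q = 6 of N = 10).
Gap ratios (z−y)/z: (270−40)/270 = 0.8519; (270−110)/270 = 0.5926; (270−130)/270 = 0.5185; (270−180)/270 = 0.3333; (270−190)/270 = 0.2963; (270−230)/270 = 0.1481.
Squared: 0.7257; 0.3512; 0.2689; 0.1111; 0.0878; 0.0219.
Sum = 1.566529; P₂ = 1.566529 / 10 = 0.157.

0.157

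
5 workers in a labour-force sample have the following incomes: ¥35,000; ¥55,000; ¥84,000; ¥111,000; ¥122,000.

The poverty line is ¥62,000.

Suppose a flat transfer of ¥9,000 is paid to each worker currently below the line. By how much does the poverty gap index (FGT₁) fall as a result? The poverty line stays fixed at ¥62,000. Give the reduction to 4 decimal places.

0.0516

Before: below the line — ¥35,000, ¥55,000; poverty gap index (FGT₁) = 0.109677.
After the ¥9,000 transfer: below the line — ¥44,000; poverty gap index (FGT₁) = 0.058065.
Reduction = 0.109677 − 0.058065 = 0.0516.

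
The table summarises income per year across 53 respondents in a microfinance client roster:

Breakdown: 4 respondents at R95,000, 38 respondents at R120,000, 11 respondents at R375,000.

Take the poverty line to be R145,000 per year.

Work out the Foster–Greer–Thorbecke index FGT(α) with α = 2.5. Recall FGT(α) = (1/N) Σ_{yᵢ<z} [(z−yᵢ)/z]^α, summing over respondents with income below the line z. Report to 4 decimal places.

Below z: 4×R95,000, 38×R120,000 (q = 42 of N = 53).
Relative gaps: (145000−95000)/145000 = 0.3448 (×4); (145000−120000)/145000 = 0.1724 (×38).
Raised to α = 2.5: 0.06982 (×4); 0.01234 (×38).
Sum = 0.748340; FGT(2.5) = 0.748340 / 53 = 0.0141.

0.0141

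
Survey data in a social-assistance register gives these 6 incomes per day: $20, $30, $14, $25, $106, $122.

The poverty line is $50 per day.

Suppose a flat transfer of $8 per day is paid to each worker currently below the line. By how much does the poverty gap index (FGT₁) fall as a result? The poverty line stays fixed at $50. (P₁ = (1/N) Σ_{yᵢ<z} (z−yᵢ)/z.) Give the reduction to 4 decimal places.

Before: below the line — $14, $20, $25, $30; poverty gap index (FGT₁) = 0.370000.
After the $8 transfer: below the line — $22, $28, $33, $38; poverty gap index (FGT₁) = 0.263333.
Reduction = 0.370000 − 0.263333 = 0.1067.

0.1067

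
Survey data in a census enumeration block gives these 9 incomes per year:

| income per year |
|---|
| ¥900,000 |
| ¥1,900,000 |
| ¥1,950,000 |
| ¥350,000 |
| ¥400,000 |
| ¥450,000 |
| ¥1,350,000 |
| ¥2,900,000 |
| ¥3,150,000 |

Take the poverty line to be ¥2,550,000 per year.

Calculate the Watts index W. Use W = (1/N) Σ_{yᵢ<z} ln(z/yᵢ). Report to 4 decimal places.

0.8681

Below the line: ¥350,000, ¥400,000, ¥450,000, ¥900,000, ¥1,350,000, ¥1,900,000, ¥1,950,000 (q = 7 of N = 9).
Log shortfalls: ln(2550000/350000) = 1.9859; ln(2550000/400000) = 1.8524; ln(2550000/450000) = 1.7346; ln(2550000/900000) = 1.0415; ln(2550000/1350000) = 0.6360; ln(2550000/1900000) = 0.2942; ln(2550000/1950000) = 0.2683.
W = 7.812847 / 9 = 0.8681.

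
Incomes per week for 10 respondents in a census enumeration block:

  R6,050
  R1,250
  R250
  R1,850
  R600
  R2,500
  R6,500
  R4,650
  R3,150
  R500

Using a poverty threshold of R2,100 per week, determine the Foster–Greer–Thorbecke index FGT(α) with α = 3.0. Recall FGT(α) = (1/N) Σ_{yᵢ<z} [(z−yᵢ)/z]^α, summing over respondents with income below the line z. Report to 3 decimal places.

0.156

Poor units: R250, R500, R600, R1,250, R1,850 (q = 5 of N = 10).
Normalized shortfalls: (2100−250)/2100 = 0.8810; (2100−500)/2100 = 0.7619; (2100−600)/2100 = 0.7143; (2100−1250)/2100 = 0.4048; (2100−1850)/2100 = 0.1190.
Raised to α = 3.0: 0.68369; 0.44228; 0.36443; 0.06631; 0.00169.
Sum = 1.558404; FGT(3.0) = 1.558404 / 10 = 0.156.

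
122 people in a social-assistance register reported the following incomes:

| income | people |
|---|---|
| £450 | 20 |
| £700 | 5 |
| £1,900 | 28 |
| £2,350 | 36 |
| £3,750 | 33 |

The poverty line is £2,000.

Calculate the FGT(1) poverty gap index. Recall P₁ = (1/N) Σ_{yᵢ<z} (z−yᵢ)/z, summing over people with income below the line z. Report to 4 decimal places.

Poor units: 20×£450, 5×£700, 28×£1,900 (q = 53 of N = 122).
Gap ratios (z−y)/z: (2000−450)/2000 = 0.7750 (×20); (2000−700)/2000 = 0.6500 (×5); (2000−1900)/2000 = 0.0500 (×28).
Σ = 20.150000. Dividing by the full population N = 122 gives P₁ = 0.1652.

0.1652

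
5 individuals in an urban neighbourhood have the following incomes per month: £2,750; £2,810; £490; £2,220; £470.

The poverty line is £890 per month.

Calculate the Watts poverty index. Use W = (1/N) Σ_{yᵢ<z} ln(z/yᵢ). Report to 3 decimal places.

Below the line: £470, £490 (q = 2 of N = 5).
ln(z/y) terms: ln(890/470) = 0.6385; ln(890/490) = 0.5968.
W = 1.235305 / 5 = 0.247.

0.247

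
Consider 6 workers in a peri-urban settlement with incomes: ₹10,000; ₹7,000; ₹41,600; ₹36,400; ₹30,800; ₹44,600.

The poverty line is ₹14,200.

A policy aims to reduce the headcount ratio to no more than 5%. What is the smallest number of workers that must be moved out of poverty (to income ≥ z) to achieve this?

2 of the 6 workers are poor, so H = 2/6 = 0.333.
A headcount ratio of at most 5% allows at most ⌊0.05 × 6⌋ = 0 poor workers.
So at least 2 − 0 = 2 must be lifted.

2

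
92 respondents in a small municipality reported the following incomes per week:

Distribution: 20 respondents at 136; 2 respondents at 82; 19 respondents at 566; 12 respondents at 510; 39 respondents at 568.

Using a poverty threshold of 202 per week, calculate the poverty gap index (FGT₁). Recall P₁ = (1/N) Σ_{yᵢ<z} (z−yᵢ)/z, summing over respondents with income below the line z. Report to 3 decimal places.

0.084

Poor units: 2×82, 20×136 (q = 22 of N = 92).
Shortfall ratios: (202−82)/202 = 0.5941 (×2); (202−136)/202 = 0.3267 (×20).
Sum of shortfalls = 7.722772; P₁ averages over all N: 7.722772 / 92 = 0.084.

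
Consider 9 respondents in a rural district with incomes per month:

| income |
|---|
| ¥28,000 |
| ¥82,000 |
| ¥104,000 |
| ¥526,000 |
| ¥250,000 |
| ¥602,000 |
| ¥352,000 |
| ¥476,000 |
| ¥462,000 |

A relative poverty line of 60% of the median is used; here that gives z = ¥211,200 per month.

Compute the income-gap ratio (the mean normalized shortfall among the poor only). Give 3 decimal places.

0.662

Poor units: ¥28,000, ¥82,000, ¥104,000 (q = 3 of N = 9).
Shortfall ratios (z−y)/z: 0.8674, 0.6117, 0.5076; sum = 1.986742.
I averages over the q = 3 poor units only: 1.986742 / 3 = 0.662.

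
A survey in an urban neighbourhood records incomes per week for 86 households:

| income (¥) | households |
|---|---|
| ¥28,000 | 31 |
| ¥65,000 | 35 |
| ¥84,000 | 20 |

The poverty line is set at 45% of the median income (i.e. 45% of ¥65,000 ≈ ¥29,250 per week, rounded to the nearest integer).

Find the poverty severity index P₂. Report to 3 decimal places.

Incomes under z: 31×¥28,000 (q = 31 of N = 86).
Relative gaps: (29250−28000)/29250 = 0.0427 (×31).
Squared: 0.0018 (×31).
Sum = 0.056615; P₂ = 0.056615 / 86 = 0.001.

0.001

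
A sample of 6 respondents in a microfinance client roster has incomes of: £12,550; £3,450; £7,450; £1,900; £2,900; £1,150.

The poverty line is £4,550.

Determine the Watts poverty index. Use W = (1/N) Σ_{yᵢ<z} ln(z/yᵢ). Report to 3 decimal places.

Incomes under z: £1,150, £1,900, £2,900, £3,450 (q = 4 of N = 6).
Log gaps: ln(4550/1150) = 1.3754; ln(4550/1900) = 0.8733; ln(4550/2900) = 0.4504; ln(4550/3450) = 0.2768.
W = 2.975808 / 6 = 0.496.

0.496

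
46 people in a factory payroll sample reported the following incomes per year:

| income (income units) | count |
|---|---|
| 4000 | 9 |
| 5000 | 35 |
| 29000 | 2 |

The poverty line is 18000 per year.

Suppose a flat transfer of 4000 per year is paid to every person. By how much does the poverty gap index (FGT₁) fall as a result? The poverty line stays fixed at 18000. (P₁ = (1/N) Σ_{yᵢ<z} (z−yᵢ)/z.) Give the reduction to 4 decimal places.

Before: below the line — 9×4000, 35×5000; poverty gap index (FGT₁) = 0.701691.
After the 4000 transfer: below the line — 9×8000, 35×9000; poverty gap index (FGT₁) = 0.489130.
Reduction = 0.701691 − 0.489130 = 0.2126.

0.2126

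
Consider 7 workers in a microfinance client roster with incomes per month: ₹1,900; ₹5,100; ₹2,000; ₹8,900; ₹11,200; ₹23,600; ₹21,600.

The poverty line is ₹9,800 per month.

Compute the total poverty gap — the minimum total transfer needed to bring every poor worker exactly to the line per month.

₹21,300

Below the line: ₹1,900, ₹2,000, ₹5,100, ₹8,900 (q = 4 of N = 7).
Individual gaps: 9800−1900 = 7900; 9800−2000 = 7800; 9800−5100 = 4700; 9800−8900 = 900.
Aggregate gap = ₹21,300.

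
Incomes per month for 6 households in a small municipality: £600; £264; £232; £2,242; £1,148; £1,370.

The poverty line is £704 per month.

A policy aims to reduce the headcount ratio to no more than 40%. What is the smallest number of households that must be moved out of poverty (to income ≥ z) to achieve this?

3 of the 6 households are poor, so H = 3/6 = 0.500.
A headcount ratio of at most 40% allows at most ⌊0.40 × 6⌋ = 2 poor households.
So at least 3 − 2 = 1 must be lifted.

1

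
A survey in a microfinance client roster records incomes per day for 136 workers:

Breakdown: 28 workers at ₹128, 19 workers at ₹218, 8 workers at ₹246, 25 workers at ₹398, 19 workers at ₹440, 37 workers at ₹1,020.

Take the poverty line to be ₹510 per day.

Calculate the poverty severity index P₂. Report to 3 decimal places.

0.189

Incomes under z: 28×₹128, 19×₹218, 8×₹246, 25×₹398, 19×₹440 (q = 99 of N = 136).
Gap ratios (z−y)/z: (510−128)/510 = 0.7490 (×28); (510−218)/510 = 0.5725 (×19); (510−246)/510 = 0.5176 (×8); (510−398)/510 = 0.2196 (×25); (510−440)/510 = 0.1373 (×19).
Squared: 0.5610 (×28); 0.3278 (×19); 0.2680 (×8); 0.0482 (×25); 0.0188 (×19).
Sum = 25.644583; P₂ = 25.644583 / 136 = 0.189.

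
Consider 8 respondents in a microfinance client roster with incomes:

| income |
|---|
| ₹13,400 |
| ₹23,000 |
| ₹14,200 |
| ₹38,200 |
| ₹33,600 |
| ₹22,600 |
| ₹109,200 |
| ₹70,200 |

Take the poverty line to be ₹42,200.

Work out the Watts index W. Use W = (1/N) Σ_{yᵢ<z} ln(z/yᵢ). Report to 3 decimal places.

0.474

Incomes under z: ₹13,400, ₹14,200, ₹22,600, ₹23,000, ₹33,600, ₹38,200 (q = 6 of N = 8).
Log gaps: ln(42200/13400) = 1.1472; ln(42200/14200) = 1.0892; ln(42200/22600) = 0.6245; ln(42200/23000) = 0.6069; ln(42200/33600) = 0.2279; ln(42200/38200) = 0.0996.
W = 3.795219 / 8 = 0.474.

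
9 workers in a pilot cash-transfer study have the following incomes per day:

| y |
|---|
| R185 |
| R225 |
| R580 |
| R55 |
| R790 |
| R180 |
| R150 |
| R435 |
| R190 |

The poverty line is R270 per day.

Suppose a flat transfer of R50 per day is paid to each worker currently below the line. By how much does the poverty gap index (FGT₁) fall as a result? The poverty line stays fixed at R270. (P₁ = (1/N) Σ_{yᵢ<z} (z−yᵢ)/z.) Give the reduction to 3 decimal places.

Before: below the line — R55, R150, R180, R185, R190, R225; poverty gap index (FGT₁) = 0.26132.
After the R50 transfer: below the line — R105, R200, R230, R235, R240; poverty gap index (FGT₁) = 0.13992.
Reduction = 0.26132 − 0.13992 = 0.121.

0.121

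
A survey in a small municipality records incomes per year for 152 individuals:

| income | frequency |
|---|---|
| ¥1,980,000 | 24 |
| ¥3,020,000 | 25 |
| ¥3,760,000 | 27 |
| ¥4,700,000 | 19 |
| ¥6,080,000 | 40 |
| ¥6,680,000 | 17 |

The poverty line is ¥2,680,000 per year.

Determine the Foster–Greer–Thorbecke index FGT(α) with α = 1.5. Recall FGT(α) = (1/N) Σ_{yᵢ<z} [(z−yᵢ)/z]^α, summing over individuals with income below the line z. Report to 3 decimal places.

0.021

Incomes under z: 24×¥1,980,000 (q = 24 of N = 152).
Normalized shortfalls: (2680000−1980000)/2680000 = 0.2612 (×24).
Raised to α = 1.5: 0.13349 (×24).
Sum = 3.203731; FGT(1.5) = 3.203731 / 152 = 0.021.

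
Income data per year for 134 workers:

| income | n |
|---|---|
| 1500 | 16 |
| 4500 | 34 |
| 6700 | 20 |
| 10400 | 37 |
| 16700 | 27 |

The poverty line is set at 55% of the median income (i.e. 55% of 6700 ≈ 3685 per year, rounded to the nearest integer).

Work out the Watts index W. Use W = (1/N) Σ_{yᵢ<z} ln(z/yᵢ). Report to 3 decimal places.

0.107

Incomes under z: 16×1500 (q = 16 of N = 134).
Log gaps: ln(3685/1500) = 0.8988 (×16).
W = 14.380887 / 134 = 0.107.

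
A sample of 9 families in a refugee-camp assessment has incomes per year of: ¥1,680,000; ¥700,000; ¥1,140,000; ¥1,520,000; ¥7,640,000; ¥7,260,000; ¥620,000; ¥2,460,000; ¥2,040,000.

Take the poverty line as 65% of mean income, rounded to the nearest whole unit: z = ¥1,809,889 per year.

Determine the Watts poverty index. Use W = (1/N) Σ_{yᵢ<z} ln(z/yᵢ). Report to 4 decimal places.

Incomes under z: ¥620,000, ¥700,000, ¥1,140,000, ¥1,520,000, ¥1,680,000 (q = 5 of N = 9).
Log gaps: ln(1809889/620000) = 1.0713; ln(1809889/700000) = 0.9499; ln(1809889/1140000) = 0.4622; ln(1809889/1520000) = 0.1746; ln(1809889/1680000) = 0.0745.
W = 2.732506 / 9 = 0.3036.

0.3036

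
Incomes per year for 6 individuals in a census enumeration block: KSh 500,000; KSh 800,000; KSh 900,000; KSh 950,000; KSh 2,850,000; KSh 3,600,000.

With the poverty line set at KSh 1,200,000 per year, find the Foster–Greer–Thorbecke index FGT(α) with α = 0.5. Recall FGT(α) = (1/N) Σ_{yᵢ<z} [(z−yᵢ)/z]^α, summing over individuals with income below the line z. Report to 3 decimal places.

Poor units: KSh 500,000, KSh 800,000, KSh 900,000, KSh 950,000 (q = 4 of N = 6).
Shortfall ratios: (1200000−500000)/1200000 = 0.5833; (1200000−800000)/1200000 = 0.3333; (1200000−900000)/1200000 = 0.2500; (1200000−950000)/1200000 = 0.2083.
Raised to α = 0.5: 0.76376; 0.57735; 0.50000; 0.45644.
Sum = 2.297548; FGT(0.5) = 2.297548 / 6 = 0.383.

0.383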